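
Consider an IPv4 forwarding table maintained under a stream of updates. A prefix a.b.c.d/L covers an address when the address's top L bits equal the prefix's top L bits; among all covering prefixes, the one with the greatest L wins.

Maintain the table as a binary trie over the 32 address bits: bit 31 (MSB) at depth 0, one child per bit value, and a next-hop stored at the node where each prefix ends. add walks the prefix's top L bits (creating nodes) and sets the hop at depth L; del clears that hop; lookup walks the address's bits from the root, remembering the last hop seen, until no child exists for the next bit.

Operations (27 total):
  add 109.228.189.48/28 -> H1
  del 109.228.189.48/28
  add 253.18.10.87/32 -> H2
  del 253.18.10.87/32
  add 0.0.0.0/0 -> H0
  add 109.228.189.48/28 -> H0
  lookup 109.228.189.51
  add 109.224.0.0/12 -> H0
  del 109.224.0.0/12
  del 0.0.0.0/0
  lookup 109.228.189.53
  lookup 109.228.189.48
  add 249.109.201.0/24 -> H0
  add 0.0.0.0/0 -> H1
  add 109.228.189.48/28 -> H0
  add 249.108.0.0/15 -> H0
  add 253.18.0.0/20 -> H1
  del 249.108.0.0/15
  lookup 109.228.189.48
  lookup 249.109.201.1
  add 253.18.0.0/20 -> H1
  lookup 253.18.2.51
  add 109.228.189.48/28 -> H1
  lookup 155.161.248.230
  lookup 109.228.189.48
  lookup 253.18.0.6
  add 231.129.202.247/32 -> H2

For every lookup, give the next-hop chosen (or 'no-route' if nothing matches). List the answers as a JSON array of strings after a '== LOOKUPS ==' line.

Trace:
  + 109.228.189.48/28 (H1) depth=28
  - 109.228.189.48/28 clear@28
  + 253.18.10.87/32 (H2) depth=32
  - 253.18.10.87/32 clear@32
  + 0.0.0.0/0 (H0) depth=0
  + 109.228.189.48/28 (H0) depth=28
  lookup 109.228.189.51: bits 0110110111100100101111010011 walk d0:H0→d1:-→d2:-→d3:-→d4:-→d5:-→d6:-→d7:-→d8:-→d9:-→d10:-→d11:-→d12:-→d13:-→d14:-→d15:-→d16:-→d17:-→d18:-→d19:-→d20:-→d21:-→d22:-→d23:-→d24:-→d25:-→d26:-→d27:-→d28:H0 -> H0
  + 109.224.0.0/12 (H0) depth=12
  - 109.224.0.0/12 clear@12
  - 0.0.0.0/0 clear@0
  lookup 109.228.189.53: bits 0110110111100100101111010011 walk d0:-→d1:-→d2:-→d3:-→d4:-→d5:-→d6:-→d7:-→d8:-→d9:-→d10:-→d11:-→d12:-→d13:-→d14:-→d15:-→d16:-→d17:-→d18:-→d19:-→d20:-→d21:-→d22:-→d23:-→d24:-→d25:-→d26:-→d27:-→d28:H0 -> H0
  lookup 109.228.189.48: bits 0110110111100100101111010011 walk d0:-→d1:-→d2:-→d3:-→d4:-→d5:-→d6:-→d7:-→d8:-→d9:-→d10:-→d11:-→d12:-→d13:-→d14:-→d15:-→d16:-→d17:-→d18:-→d19:-→d20:-→d21:-→d22:-→d23:-→d24:-→d25:-→d26:-→d27:-→d28:H0 -> H0
  + 249.109.201.0/24 (H0) depth=24
  + 0.0.0.0/0 (H1) depth=0
  + 109.228.189.48/28 (H0) depth=28
  + 249.108.0.0/15 (H0) depth=15
  + 253.18.0.0/20 (H1) depth=20
  - 249.108.0.0/15 clear@15
  lookup 109.228.189.48: bits 0110110111100100101111010011 walk d0:H1→d1:-→d2:-→d3:-→d4:-→d5:-→d6:-→d7:-→d8:-→d9:-→d10:-→d11:-→d12:-→d13:-→d14:-→d15:-→d16:-→d17:-→d18:-→d19:-→d20:-→d21:-→d22:-→d23:-→d24:-→d25:-→d26:-→d27:-→d28:H0 -> H0
  lookup 249.109.201.1: bits 111110010110110111001001 walk d0:H1→d1:-→d2:-→d3:-→d4:-→d5:-→d6:-→d7:-→d8:-→d9:-→d10:-→d11:-→d12:-→d13:-→d14:-→d15:-→d16:-→d17:-→d18:-→d19:-→d20:-→d21:-→d22:-→d23:-→d24:H0 -> H0
  + 253.18.0.0/20 (H1) depth=20
  lookup 253.18.2.51: bits 11111101000100100000 walk d0:H1→d1:-→d2:-→d3:-→d4:-→d5:-→d6:-→d7:-→d8:-→d9:-→d10:-→d11:-→d12:-→d13:-→d14:-→d15:-→d16:-→d17:-→d18:-→d19:-→d20:H1 -> H1
  + 109.228.189.48/28 (H1) depth=28
  lookup 155.161.248.230: bits 1 walk d0:H1→d1:- -> H1
  lookup 109.228.189.48: bits 0110110111100100101111010011 walk d0:H1→d1:-→d2:-→d3:-→d4:-→d5:-→d6:-→d7:-→d8:-→d9:-→d10:-→d11:-→d12:-→d13:-→d14:-→d15:-→d16:-→d17:-→d18:-→d19:-→d20:-→d21:-→d22:-→d23:-→d24:-→d25:-→d26:-→d27:-→d28:H1 -> H1
  lookup 253.18.0.6: bits 11111101000100100000 walk d0:H1→d1:-→d2:-→d3:-→d4:-→d5:-→d6:-→d7:-→d8:-→d9:-→d10:-→d11:-→d12:-→d13:-→d14:-→d15:-→d16:-→d17:-→d18:-→d19:-→d20:H1 -> H1
  + 231.129.202.247/32 (H2) depth=32

== LOOKUPS ==
["H0","H0","H0","H0","H0","H1","H1","H1","H1"]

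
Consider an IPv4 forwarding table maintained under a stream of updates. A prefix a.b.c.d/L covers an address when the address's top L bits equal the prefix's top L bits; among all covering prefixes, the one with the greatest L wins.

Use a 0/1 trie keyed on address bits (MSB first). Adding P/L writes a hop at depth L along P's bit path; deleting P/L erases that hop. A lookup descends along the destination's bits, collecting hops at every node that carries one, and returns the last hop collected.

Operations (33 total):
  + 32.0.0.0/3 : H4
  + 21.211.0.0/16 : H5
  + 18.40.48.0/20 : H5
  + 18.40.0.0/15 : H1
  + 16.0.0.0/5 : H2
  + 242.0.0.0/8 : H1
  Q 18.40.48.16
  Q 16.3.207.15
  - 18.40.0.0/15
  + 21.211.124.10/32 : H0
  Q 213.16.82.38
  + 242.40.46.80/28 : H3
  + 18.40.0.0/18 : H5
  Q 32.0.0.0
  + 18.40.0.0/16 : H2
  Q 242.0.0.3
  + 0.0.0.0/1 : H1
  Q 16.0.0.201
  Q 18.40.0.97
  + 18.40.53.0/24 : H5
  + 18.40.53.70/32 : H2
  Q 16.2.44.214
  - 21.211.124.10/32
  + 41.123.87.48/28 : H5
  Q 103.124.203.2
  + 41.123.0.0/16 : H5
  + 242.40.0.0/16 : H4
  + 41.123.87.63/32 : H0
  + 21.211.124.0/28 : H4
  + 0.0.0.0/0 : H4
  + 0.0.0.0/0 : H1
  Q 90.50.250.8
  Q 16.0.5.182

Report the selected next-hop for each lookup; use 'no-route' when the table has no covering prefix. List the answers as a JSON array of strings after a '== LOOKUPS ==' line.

Apply in order:
  add 32.0.0.0/3 -> H4 at depth 3
  add 21.211.0.0/16 -> H5 at depth 16
  add 18.40.48.0/20 -> H5 at depth 20
  add 18.40.0.0/15 -> H1 at depth 15
  add 16.0.0.0/5 -> H2 at depth 5
  add 242.0.0.0/8 -> H1 at depth 8
  ? 18.40.48.16  path d0:-→d1:-→d2:-→d3:-→d4:-→d5:H2→d6:-→d7:-→d8:-→d9:-→d10:-→d11:-→d12:-→d13:-→d14:-→d15:H1→d16:-→d17:-→d18:-→d19:-→d20:H5  best=H5
  ? 16.3.207.15  path d0:-→d1:-→d2:-→d3:-→d4:-→d5:H2→d6:-  best=H2
  del 18.40.0.0/15 (clear depth 15)
  add 21.211.124.10/32 -> H0 at depth 32
  ? 213.16.82.38  path d0:-→d1:-→d2:-  best=no-route
  add 242.40.46.80/28 -> H3 at depth 28
  add 18.40.0.0/18 -> H5 at depth 18
  ? 32.0.0.0  path d0:-→d1:-→d2:-→d3:H4  best=H4
  add 18.40.0.0/16 -> H2 at depth 16
  ? 242.0.0.3  path d0:-→d1:-→d2:-→d3:-→d4:-→d5:-→d6:-→d7:-→d8:H1→d9:-→d10:-  best=H1
  add 0.0.0.0/1 -> H1 at depth 1
  ? 16.0.0.201  path d0:-→d1:H1→d2:-→d3:-→d4:-→d5:H2→d6:-  best=H2
  ? 18.40.0.97  path d0:-→d1:H1→d2:-→d3:-→d4:-→d5:H2→d6:-→d7:-→d8:-→d9:-→d10:-→d11:-→d12:-→d13:-→d14:-→d15:-→d16:H2→d17:-→d18:H5  best=H5
  add 18.40.53.0/24 -> H5 at depth 24
  add 18.40.53.70/32 -> H2 at depth 32
  ? 16.2.44.214  path d0:-→d1:H1→d2:-→d3:-→d4:-→d5:H2→d6:-  best=H2
  del 21.211.124.10/32 (clear depth 32)
  add 41.123.87.48/28 -> H5 at depth 28
  ? 103.124.203.2  path d0:-→d1:H1  best=H1
  add 41.123.0.0/16 -> H5 at depth 16
  add 242.40.0.0/16 -> H4 at depth 16
  add 41.123.87.63/32 -> H0 at depth 32
  add 21.211.124.0/28 -> H4 at depth 28
  add 0.0.0.0/0 -> H4 at depth 0
  add 0.0.0.0/0 -> H1 at depth 0
  ? 90.50.250.8  path d0:H1→d1:H1  best=H1
  ? 16.0.5.182  path d0:H1→d1:H1→d2:-→d3:-→d4:-→d5:H2→d6:-  best=H2

== LOOKUPS ==
["H5","H2","no-route","H4","H1","H2","H5","H2","H1","H1","H2"]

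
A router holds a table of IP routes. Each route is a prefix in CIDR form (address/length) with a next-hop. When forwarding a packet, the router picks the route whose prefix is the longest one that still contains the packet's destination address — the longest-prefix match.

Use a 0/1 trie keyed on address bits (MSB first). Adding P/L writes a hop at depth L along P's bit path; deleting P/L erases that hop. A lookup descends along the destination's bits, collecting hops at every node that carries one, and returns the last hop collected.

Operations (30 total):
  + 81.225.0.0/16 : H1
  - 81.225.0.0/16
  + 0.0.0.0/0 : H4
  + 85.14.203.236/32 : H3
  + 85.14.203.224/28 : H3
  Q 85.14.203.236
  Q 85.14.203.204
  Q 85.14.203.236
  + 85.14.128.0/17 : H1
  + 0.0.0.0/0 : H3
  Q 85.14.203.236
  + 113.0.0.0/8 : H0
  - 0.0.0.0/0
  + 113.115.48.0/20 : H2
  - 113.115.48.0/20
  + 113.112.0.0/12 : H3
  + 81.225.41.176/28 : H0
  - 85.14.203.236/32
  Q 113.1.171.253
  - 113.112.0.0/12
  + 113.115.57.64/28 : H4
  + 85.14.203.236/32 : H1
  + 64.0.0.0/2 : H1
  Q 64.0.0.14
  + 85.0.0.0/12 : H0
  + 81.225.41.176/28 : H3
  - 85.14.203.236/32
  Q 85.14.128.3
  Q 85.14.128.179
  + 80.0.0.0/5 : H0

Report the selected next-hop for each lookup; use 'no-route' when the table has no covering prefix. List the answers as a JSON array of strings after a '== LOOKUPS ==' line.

Apply in order:
  + 81.225.0.0/16 (H1) depth=16
  - 81.225.0.0/16 clear@16
  + 0.0.0.0/0 (H4) depth=0
  + 85.14.203.236/32 (H3) depth=32
  + 85.14.203.224/28 (H3) depth=28
  ? 85.14.203.236  path d0:H4→d1:-→d2:-→d3:-→d4:-→d5:-→d6:-→d7:-→d8:-→d9:-→d10:-→d11:-→d12:-→d13:-→d14:-→d15:-→d16:-→d17:-→d18:-→d19:-→d20:-→d21:-→d22:-→d23:-→d24:-→d25:-→d26:-→d27:-→d28:H3→d29:-→d30:-→d31:-→d32:H3  best=H3
  ? 85.14.203.204  path d0:H4→d1:-→d2:-→d3:-→d4:-→d5:-→d6:-→d7:-→d8:-→d9:-→d10:-→d11:-→d12:-→d13:-→d14:-→d15:-→d16:-→d17:-→d18:-→d19:-→d20:-→d21:-→d22:-→d23:-→d24:-→d25:-→d26:-  best=H4
  ? 85.14.203.236  path d0:H4→d1:-→d2:-→d3:-→d4:-→d5:-→d6:-→d7:-→d8:-→d9:-→d10:-→d11:-→d12:-→d13:-→d14:-→d15:-→d16:-→d17:-→d18:-→d19:-→d20:-→d21:-→d22:-→d23:-→d24:-→d25:-→d26:-→d27:-→d28:H3→d29:-→d30:-→d31:-→d32:H3  best=H3
  + 85.14.128.0/17 (H1) depth=17
  + 0.0.0.0/0 (H3) depth=0
  ? 85.14.203.236  path d0:H3→d1:-→d2:-→d3:-→d4:-→d5:-→d6:-→d7:-→d8:-→d9:-→d10:-→d11:-→d12:-→d13:-→d14:-→d15:-→d16:-→d17:H1→d18:-→d19:-→d20:-→d21:-→d22:-→d23:-→d24:-→d25:-→d26:-→d27:-→d28:H3→d29:-→d30:-→d31:-→d32:H3  best=H3
  + 113.0.0.0/8 (H0) depth=8
  - 0.0.0.0/0 clear@0
  + 113.115.48.0/20 (H2) depth=20
  - 113.115.48.0/20 clear@20
  + 113.112.0.0/12 (H3) depth=12
  + 81.225.41.176/28 (H0) depth=28
  - 85.14.203.236/32 clear@32
  ? 113.1.171.253  path d0:-→d1:-→d2:-→d3:-→d4:-→d5:-→d6:-→d7:-→d8:H0→d9:-  best=H0
  - 113.112.0.0/12 clear@12
  + 113.115.57.64/28 (H4) depth=28
  + 85.14.203.236/32 (H1) depth=32
  + 64.0.0.0/2 (H1) depth=2
  ? 64.0.0.14  path d0:-→d1:-→d2:H1→d3:-  best=H1
  + 85.0.0.0/12 (H0) depth=12
  + 81.225.41.176/28 (H3) depth=28
  - 85.14.203.236/32 clear@32
  ? 85.14.128.3  path d0:-→d1:-→d2:H1→d3:-→d4:-→d5:-→d6:-→d7:-→d8:-→d9:-→d10:-→d11:-→d12:H0→d13:-→d14:-→d15:-→d16:-→d17:H1  best=H1
  ? 85.14.128.179  path d0:-→d1:-→d2:H1→d3:-→d4:-→d5:-→d6:-→d7:-→d8:-→d9:-→d10:-→d11:-→d12:H0→d13:-→d14:-→d15:-→d16:-→d17:H1  best=H1
  + 80.0.0.0/5 (H0) depth=5

== LOOKUPS ==
["H3","H4","H3","H3","H0","H1","H1","H1"]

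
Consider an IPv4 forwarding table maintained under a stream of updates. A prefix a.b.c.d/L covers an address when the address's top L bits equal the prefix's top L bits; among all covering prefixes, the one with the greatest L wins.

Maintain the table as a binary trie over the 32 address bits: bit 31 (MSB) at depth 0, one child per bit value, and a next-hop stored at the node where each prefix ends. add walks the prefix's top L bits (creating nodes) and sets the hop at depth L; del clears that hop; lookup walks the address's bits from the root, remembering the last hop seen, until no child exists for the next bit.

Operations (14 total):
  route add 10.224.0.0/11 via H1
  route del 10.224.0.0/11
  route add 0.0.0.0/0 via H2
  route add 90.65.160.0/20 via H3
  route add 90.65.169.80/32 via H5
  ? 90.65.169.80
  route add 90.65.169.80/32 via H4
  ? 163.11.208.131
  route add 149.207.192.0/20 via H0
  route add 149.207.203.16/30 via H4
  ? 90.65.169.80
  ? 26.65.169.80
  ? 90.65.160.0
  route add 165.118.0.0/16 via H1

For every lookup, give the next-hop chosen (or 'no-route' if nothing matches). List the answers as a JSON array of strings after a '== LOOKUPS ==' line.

Process each operation:
  add 10.224.0.0/11 -> H1 at depth 11
  - 10.224.0.0/11 clear@11
  add 0.0.0.0/0 -> H2 at depth 0
  add 90.65.160.0/20 -> H3 at depth 20
  add 90.65.169.80/32 -> H5 at depth 32
  lookup 90.65.169.80: bits 01011010010000011010100101010000 walk d0:H2→d1:-→d2:-→d3:-→d4:-→d5:-→d6:-→d7:-→d8:-→d9:-→d10:-→d11:-→d12:-→d13:-→d14:-→d15:-→d16:-→d17:-→d18:-→d19:-→d20:H3→d21:-→d22:-→d23:-→d24:-→d25:-→d26:-→d27:-→d28:-→d29:-→d30:-→d31:-→d32:H5 -> H5
  add 90.65.169.80/32 -> H4 at depth 32
  lookup 163.11.208.131: bits ε walk d0:H2 -> H2
  add 149.207.192.0/20 -> H0 at depth 20
  add 149.207.203.16/30 -> H4 at depth 30
  lookup 90.65.169.80: bits 01011010010000011010100101010000 walk d0:H2→d1:-→d2:-→d3:-→d4:-→d5:-→d6:-→d7:-→d8:-→d9:-→d10:-→d11:-→d12:-→d13:-→d14:-→d15:-→d16:-→d17:-→d18:-→d19:-→d20:H3→d21:-→d22:-→d23:-→d24:-→d25:-→d26:-→d27:-→d28:-→d29:-→d30:-→d31:-→d32:H4 -> H4
  lookup 26.65.169.80: bits 000 walk d0:H2→d1:-→d2:-→d3:- -> H2
  lookup 90.65.160.0: bits 01011010010000011010 walk d0:H2→d1:-→d2:-→d3:-→d4:-→d5:-→d6:-→d7:-→d8:-→d9:-→d10:-→d11:-→d12:-→d13:-→d14:-→d15:-→d16:-→d17:-→d18:-→d19:-→d20:H3 -> H3
  add 165.118.0.0/16 -> H1 at depth 16

== LOOKUPS ==
["H5","H2","H4","H2","H3"]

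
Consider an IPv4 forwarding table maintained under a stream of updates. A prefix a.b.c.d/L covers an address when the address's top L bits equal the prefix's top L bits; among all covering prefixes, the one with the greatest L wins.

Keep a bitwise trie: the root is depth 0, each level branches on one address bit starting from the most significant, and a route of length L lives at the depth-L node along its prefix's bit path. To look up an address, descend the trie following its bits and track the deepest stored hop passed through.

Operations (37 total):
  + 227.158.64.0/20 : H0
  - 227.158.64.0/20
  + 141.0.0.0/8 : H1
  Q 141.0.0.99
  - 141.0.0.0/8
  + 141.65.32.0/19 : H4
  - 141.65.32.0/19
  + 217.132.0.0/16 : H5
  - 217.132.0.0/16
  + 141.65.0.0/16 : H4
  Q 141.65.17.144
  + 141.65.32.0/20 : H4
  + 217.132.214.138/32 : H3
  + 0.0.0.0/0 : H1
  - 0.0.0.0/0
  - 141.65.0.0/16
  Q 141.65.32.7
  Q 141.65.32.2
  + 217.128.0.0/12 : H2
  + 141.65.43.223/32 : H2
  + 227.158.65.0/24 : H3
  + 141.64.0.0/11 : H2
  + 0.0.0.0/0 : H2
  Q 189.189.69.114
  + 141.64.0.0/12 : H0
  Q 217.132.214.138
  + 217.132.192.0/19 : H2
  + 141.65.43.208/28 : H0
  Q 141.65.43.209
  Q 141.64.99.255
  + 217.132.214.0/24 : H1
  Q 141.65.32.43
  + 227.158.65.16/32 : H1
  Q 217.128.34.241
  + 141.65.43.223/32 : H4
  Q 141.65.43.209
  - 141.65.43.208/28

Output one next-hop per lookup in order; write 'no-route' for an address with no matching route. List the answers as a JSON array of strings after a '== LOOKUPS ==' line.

Apply in order:
  + 227.158.64.0/20 (H0) depth=20
  del 227.158.64.0/20 (clear depth 20)
  + 141.0.0.0/8 (H1) depth=8
  ? 141.0.0.99  path d0:-→d1:-→d2:-→d3:-→d4:-→d5:-→d6:-→d7:-→d8:H1  best=H1
  del 141.0.0.0/8 (clear depth 8)
  + 141.65.32.0/19 (H4) depth=19
  del 141.65.32.0/19 (clear depth 19)
  + 217.132.0.0/16 (H5) depth=16
  del 217.132.0.0/16 (clear depth 16)
  + 141.65.0.0/16 (H4) depth=16
  ? 141.65.17.144  path d0:-→d1:-→d2:-→d3:-→d4:-→d5:-→d6:-→d7:-→d8:-→d9:-→d10:-→d11:-→d12:-→d13:-→d14:-→d15:-→d16:H4→d17:-→d18:-  best=H4
  + 141.65.32.0/20 (H4) depth=20
  + 217.132.214.138/32 (H3) depth=32
  + 0.0.0.0/0 (H1) depth=0
  del 0.0.0.0/0 (clear depth 0)
  del 141.65.0.0/16 (clear depth 16)
  ? 141.65.32.7  path d0:-→d1:-→d2:-→d3:-→d4:-→d5:-→d6:-→d7:-→d8:-→d9:-→d10:-→d11:-→d12:-→d13:-→d14:-→d15:-→d16:-→d17:-→d18:-→d19:-→d20:H4  best=H4
  ? 141.65.32.2  path d0:-→d1:-→d2:-→d3:-→d4:-→d5:-→d6:-→d7:-→d8:-→d9:-→d10:-→d11:-→d12:-→d13:-→d14:-→d15:-→d16:-→d17:-→d18:-→d19:-→d20:H4  best=H4
  + 217.128.0.0/12 (H2) depth=12
  + 141.65.43.223/32 (H2) depth=32
  + 227.158.65.0/24 (H3) depth=24
  + 141.64.0.0/11 (H2) depth=11
  + 0.0.0.0/0 (H2) depth=0
  ? 189.189.69.114  path d0:H2→d1:-→d2:-  best=H2
  + 141.64.0.0/12 (H0) depth=12
  ? 217.132.214.138  path d0:H2→d1:-→d2:-→d3:-→d4:-→d5:-→d6:-→d7:-→d8:-→d9:-→d10:-→d11:-→d12:H2→d13:-→d14:-→d15:-→d16:-→d17:-→d18:-→d19:-→d20:-→d21:-→d22:-→d23:-→d24:-→d25:-→d26:-→d27:-→d28:-→d29:-→d30:-→d31:-→d32:H3  best=H3
  + 217.132.192.0/19 (H2) depth=19
  + 141.65.43.208/28 (H0) depth=28
  ? 141.65.43.209  path d0:H2→d1:-→d2:-→d3:-→d4:-→d5:-→d6:-→d7:-→d8:-→d9:-→d10:-→d11:H2→d12:H0→d13:-→d14:-→d15:-→d16:-→d17:-→d18:-→d19:-→d20:H4→d21:-→d22:-→d23:-→d24:-→d25:-→d26:-→d27:-→d28:H0  best=H0
  ? 141.64.99.255  path d0:H2→d1:-→d2:-→d3:-→d4:-→d5:-→d6:-→d7:-→d8:-→d9:-→d10:-→d11:H2→d12:H0→d13:-→d14:-→d15:-  best=H0
  + 217.132.214.0/24 (H1) depth=24
  ? 141.65.32.43  path d0:H2→d1:-→d2:-→d3:-→d4:-→d5:-→d6:-→d7:-→d8:-→d9:-→d10:-→d11:H2→d12:H0→d13:-→d14:-→d15:-→d16:-→d17:-→d18:-→d19:-→d20:H4  best=H4
  + 227.158.65.16/32 (H1) depth=32
  ? 217.128.34.241  path d0:H2→d1:-→d2:-→d3:-→d4:-→d5:-→d6:-→d7:-→d8:-→d9:-→d10:-→d11:-→d12:H2→d13:-  best=H2
  + 141.65.43.223/32 (H4) depth=32
  ? 141.65.43.209  path d0:H2→d1:-→d2:-→d3:-→d4:-→d5:-→d6:-→d7:-→d8:-→d9:-→d10:-→d11:H2→d12:H0→d13:-→d14:-→d15:-→d16:-→d17:-→d18:-→d19:-→d20:H4→d21:-→d22:-→d23:-→d24:-→d25:-→d26:-→d27:-→d28:H0  best=H0
  del 141.65.43.208/28 (clear depth 28)

== LOOKUPS ==
["H1","H4","H4","H4","H2","H3","H0","H0","H4","H2","H0"]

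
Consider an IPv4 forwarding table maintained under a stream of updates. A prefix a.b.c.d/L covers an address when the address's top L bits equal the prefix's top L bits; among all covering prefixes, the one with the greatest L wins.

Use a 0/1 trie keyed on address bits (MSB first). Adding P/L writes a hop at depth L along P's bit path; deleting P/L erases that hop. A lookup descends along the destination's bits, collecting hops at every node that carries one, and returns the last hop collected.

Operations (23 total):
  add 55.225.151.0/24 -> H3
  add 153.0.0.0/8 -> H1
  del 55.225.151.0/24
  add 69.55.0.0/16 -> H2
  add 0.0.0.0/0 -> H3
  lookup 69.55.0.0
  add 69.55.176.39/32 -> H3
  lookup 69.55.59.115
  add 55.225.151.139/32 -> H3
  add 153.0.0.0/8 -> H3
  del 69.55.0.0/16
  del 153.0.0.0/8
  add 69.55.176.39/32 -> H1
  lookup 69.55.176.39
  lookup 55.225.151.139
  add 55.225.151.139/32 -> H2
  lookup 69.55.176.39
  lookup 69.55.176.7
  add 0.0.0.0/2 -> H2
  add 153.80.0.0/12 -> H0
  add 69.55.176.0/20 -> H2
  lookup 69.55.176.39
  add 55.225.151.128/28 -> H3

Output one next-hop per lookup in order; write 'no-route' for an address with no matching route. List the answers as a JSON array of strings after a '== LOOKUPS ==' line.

Apply in order:
  add 55.225.151.0/24 -> H3 at depth 24
  add 153.0.0.0/8 -> H1 at depth 8
  - 55.225.151.0/24 clear@24
  add 69.55.0.0/16 -> H2 at depth 16
  add 0.0.0.0/0 -> H3 at depth 0
  lookup 69.55.0.0: bits 0100010100110111 walk d0:H3→d1:-→d2:-→d3:-→d4:-→d5:-→d6:-→d7:-→d8:-→d9:-→d10:-→d11:-→d12:-→d13:-→d14:-→d15:-→d16:H2 -> H2
  add 69.55.176.39/32 -> H3 at depth 32
  lookup 69.55.59.115: bits 0100010100110111 walk d0:H3→d1:-→d2:-→d3:-→d4:-→d5:-→d6:-→d7:-→d8:-→d9:-→d10:-→d11:-→d12:-→d13:-→d14:-→d15:-→d16:H2 -> H2
  add 55.225.151.139/32 -> H3 at depth 32
  add 153.0.0.0/8 -> H3 at depth 8
  - 69.55.0.0/16 clear@16
  - 153.0.0.0/8 clear@8
  add 69.55.176.39/32 -> H1 at depth 32
  lookup 69.55.176.39: bits 01000101001101111011000000100111 walk d0:H3→d1:-→d2:-→d3:-→d4:-→d5:-→d6:-→d7:-→d8:-→d9:-→d10:-→d11:-→d12:-→d13:-→d14:-→d15:-→d16:-→d17:-→d18:-→d19:-→d20:-→d21:-→d22:-→d23:-→d24:-→d25:-→d26:-→d27:-→d28:-→d29:-→d30:-→d31:-→d32:H1 -> H1
  lookup 55.225.151.139: bits 00110111111000011001011110001011 walk d0:H3→d1:-→d2:-→d3:-→d4:-→d5:-→d6:-→d7:-→d8:-→d9:-→d10:-→d11:-→d12:-→d13:-→d14:-→d15:-→d16:-→d17:-→d18:-→d19:-→d20:-→d21:-→d22:-→d23:-→d24:-→d25:-→d26:-→d27:-→d28:-→d29:-→d30:-→d31:-→d32:H3 -> H3
  add 55.225.151.139/32 -> H2 at depth 32
  lookup 69.55.176.39: bits 01000101001101111011000000100111 walk d0:H3→d1:-→d2:-→d3:-→d4:-→d5:-→d6:-→d7:-→d8:-→d9:-→d10:-→d11:-→d12:-→d13:-→d14:-→d15:-→d16:-→d17:-→d18:-→d19:-→d20:-→d21:-→d22:-→d23:-→d24:-→d25:-→d26:-→d27:-→d28:-→d29:-→d30:-→d31:-→d32:H1 -> H1
  lookup 69.55.176.7: bits 01000101001101111011000000 walk d0:H3→d1:-→d2:-→d3:-→d4:-→d5:-→d6:-→d7:-→d8:-→d9:-→d10:-→d11:-→d12:-→d13:-→d14:-→d15:-→d16:-→d17:-→d18:-→d19:-→d20:-→d21:-→d22:-→d23:-→d24:-→d25:-→d26:- -> H3
  add 0.0.0.0/2 -> H2 at depth 2
  add 153.80.0.0/12 -> H0 at depth 12
  add 69.55.176.0/20 -> H2 at depth 20
  lookup 69.55.176.39: bits 01000101001101111011000000100111 walk d0:H3→d1:-→d2:-→d3:-→d4:-→d5:-→d6:-→d7:-→d8:-→d9:-→d10:-→d11:-→d12:-→d13:-→d14:-→d15:-→d16:-→d17:-→d18:-→d19:-→d20:H2→d21:-→d22:-→d23:-→d24:-→d25:-→d26:-→d27:-→d28:-→d29:-→d30:-→d31:-→d32:H1 -> H1
  add 55.225.151.128/28 -> H3 at depth 28

== LOOKUPS ==
["H2","H2","H1","H3","H1","H3","H1"]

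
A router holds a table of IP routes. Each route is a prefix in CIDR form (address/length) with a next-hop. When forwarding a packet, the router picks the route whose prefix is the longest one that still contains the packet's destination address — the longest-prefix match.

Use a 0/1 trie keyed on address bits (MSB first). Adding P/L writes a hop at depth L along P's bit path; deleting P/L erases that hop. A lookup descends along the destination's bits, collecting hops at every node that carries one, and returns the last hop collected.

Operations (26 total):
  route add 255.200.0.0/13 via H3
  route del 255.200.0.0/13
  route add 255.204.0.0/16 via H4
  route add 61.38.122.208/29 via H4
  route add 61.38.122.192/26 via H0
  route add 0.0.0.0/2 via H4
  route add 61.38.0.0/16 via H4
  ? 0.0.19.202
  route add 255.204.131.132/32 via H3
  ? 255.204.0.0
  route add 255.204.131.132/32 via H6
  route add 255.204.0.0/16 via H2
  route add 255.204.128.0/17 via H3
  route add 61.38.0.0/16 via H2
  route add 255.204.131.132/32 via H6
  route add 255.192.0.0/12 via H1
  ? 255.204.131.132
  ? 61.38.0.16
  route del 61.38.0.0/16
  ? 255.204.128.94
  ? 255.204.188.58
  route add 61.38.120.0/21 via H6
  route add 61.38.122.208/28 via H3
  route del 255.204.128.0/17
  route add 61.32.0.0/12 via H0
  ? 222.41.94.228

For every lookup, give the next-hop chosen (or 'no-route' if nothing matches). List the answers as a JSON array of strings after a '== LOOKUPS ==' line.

Trace:
  + 255.200.0.0/13 (H3) depth=13
  - 255.200.0.0/13 clear@13
  + 255.204.0.0/16 (H4) depth=16
  + 61.38.122.208/29 (H4) depth=29
  + 61.38.122.192/26 (H0) depth=26
  + 0.0.0.0/2 (H4) depth=2
  + 61.38.0.0/16 (H4) depth=16
  lookup 0.0.19.202: bits 00 walk d0:-→d1:-→d2:H4 -> H4
  + 255.204.131.132/32 (H3) depth=32
  lookup 255.204.0.0: bits 1111111111001100 walk d0:-→d1:-→d2:-→d3:-→d4:-→d5:-→d6:-→d7:-→d8:-→d9:-→d10:-→d11:-→d12:-→d13:-→d14:-→d15:-→d16:H4 -> H4
  + 255.204.131.132/32 (H6) depth=32
  + 255.204.0.0/16 (H2) depth=16
  + 255.204.128.0/17 (H3) depth=17
  + 61.38.0.0/16 (H2) depth=16
  + 255.204.131.132/32 (H6) depth=32
  + 255.192.0.0/12 (H1) depth=12
  lookup 255.204.131.132: bits 11111111110011001000001110000100 walk d0:-→d1:-→d2:-→d3:-→d4:-→d5:-→d6:-→d7:-→d8:-→d9:-→d10:-→d11:-→d12:H1→d13:-→d14:-→d15:-→d16:H2→d17:H3→d18:-→d19:-→d20:-→d21:-→d22:-→d23:-→d24:-→d25:-→d26:-→d27:-→d28:-→d29:-→d30:-→d31:-→d32:H6 -> H6
  lookup 61.38.0.16: bits 00111101001001100 walk d0:-→d1:-→d2:H4→d3:-→d4:-→d5:-→d6:-→d7:-→d8:-→d9:-→d10:-→d11:-→d12:-→d13:-→d14:-→d15:-→d16:H2→d17:- -> H2
  - 61.38.0.0/16 clear@16
  lookup 255.204.128.94: bits 1111111111001100100000 walk d0:-→d1:-→d2:-→d3:-→d4:-→d5:-→d6:-→d7:-→d8:-→d9:-→d10:-→d11:-→d12:H1→d13:-→d14:-→d15:-→d16:H2→d17:H3→d18:-→d19:-→d20:-→d21:-→d22:- -> H3
  lookup 255.204.188.58: bits 111111111100110010 walk d0:-→d1:-→d2:-→d3:-→d4:-→d5:-→d6:-→d7:-→d8:-→d9:-→d10:-→d11:-→d12:H1→d13:-→d14:-→d15:-→d16:H2→d17:H3→d18:- -> H3
  + 61.38.120.0/21 (H6) depth=21
  + 61.38.122.208/28 (H3) depth=28
  - 255.204.128.0/17 clear@17
  + 61.32.0.0/12 (H0) depth=12
  lookup 222.41.94.228: bits 11 walk d0:-→d1:-→d2:- -> no-route

== LOOKUPS ==
["H4","H4","H6","H2","H3","H3","no-route"]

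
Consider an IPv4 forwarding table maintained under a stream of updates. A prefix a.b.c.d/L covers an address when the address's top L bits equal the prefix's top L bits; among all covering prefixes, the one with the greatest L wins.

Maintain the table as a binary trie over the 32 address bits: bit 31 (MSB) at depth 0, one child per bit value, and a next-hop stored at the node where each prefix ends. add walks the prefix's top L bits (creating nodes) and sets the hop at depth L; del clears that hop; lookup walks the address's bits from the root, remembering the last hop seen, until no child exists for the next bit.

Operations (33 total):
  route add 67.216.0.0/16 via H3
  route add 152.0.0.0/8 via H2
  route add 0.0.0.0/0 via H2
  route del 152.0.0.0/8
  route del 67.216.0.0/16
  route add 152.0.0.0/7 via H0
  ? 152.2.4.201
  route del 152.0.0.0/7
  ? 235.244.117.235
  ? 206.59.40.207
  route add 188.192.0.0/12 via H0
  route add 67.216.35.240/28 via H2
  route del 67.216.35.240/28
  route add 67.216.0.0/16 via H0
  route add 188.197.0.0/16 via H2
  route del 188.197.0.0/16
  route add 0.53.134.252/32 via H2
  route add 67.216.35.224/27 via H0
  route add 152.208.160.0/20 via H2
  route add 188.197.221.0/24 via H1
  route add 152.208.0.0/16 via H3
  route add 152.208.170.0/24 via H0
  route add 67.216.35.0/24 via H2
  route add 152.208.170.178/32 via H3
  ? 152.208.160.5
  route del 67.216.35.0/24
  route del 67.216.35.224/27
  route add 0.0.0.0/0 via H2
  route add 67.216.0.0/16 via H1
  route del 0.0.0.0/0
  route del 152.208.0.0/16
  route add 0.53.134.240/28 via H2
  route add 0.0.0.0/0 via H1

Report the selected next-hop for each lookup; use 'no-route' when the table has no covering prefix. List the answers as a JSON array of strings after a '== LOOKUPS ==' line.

Apply in order:
  add 67.216.0.0/16 -> H3 at depth 16
  add 152.0.0.0/8 -> H2 at depth 8
  add 0.0.0.0/0 -> H2 at depth 0
  - 152.0.0.0/8 clear@8
  - 67.216.0.0/16 clear@16
  add 152.0.0.0/7 -> H0 at depth 7
  Q 152.2.4.201: descend 10011000 ; hops seen [H2,H0] ; pick H0
  - 152.0.0.0/7 clear@7
  Q 235.244.117.235: descend 1 ; hops seen [H2] ; pick H2
  Q 206.59.40.207: descend 1 ; hops seen [H2] ; pick H2
  add 188.192.0.0/12 -> H0 at depth 12
  add 67.216.35.240/28 -> H2 at depth 28
  - 67.216.35.240/28 clear@28
  add 67.216.0.0/16 -> H0 at depth 16
  add 188.197.0.0/16 -> H2 at depth 16
  - 188.197.0.0/16 clear@16
  add 0.53.134.252/32 -> H2 at depth 32
  add 67.216.35.224/27 -> H0 at depth 27
  add 152.208.160.0/20 -> H2 at depth 20
  add 188.197.221.0/24 -> H1 at depth 24
  add 152.208.0.0/16 -> H3 at depth 16
  add 152.208.170.0/24 -> H0 at depth 24
  add 67.216.35.0/24 -> H2 at depth 24
  add 152.208.170.178/32 -> H3 at depth 32
  Q 152.208.160.5: descend 10011000110100001010 ; hops seen [H2,H3,H2] ; pick H2
  - 67.216.35.0/24 clear@24
  - 67.216.35.224/27 clear@27
  add 0.0.0.0/0 -> H2 at depth 0
  add 67.216.0.0/16 -> H1 at depth 16
  - 0.0.0.0/0 clear@0
  - 152.208.0.0/16 clear@16
  add 0.53.134.240/28 -> H2 at depth 28
  add 0.0.0.0/0 -> H1 at depth 0

== LOOKUPS ==
["H0","H2","H2","H2"]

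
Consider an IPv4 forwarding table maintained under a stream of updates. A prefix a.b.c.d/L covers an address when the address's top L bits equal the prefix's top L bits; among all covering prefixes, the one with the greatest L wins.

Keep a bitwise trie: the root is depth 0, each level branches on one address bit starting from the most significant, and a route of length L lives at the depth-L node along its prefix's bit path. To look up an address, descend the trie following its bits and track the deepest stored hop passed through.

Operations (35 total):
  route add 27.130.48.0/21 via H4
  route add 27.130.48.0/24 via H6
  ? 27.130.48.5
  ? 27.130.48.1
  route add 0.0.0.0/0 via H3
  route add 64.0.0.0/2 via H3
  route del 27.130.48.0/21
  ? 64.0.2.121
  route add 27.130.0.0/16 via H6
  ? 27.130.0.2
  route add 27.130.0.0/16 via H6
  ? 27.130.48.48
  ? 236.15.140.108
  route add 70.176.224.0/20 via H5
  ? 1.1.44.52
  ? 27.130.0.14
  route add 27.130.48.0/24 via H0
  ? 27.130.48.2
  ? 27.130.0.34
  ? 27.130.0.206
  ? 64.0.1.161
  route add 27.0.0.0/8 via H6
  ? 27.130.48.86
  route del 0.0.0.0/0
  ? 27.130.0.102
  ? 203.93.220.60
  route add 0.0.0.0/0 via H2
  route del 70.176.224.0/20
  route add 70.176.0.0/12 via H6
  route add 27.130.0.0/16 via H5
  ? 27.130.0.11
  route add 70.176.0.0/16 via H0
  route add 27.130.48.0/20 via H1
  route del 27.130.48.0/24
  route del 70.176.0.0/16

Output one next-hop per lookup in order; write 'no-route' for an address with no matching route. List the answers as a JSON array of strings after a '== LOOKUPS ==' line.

Apply in order:
  add 27.130.48.0/21 -> H4 at depth 21
  add 27.130.48.0/24 -> H6 at depth 24
  ? 27.130.48.5  path d0:-→d1:-→d2:-→d3:-→d4:-→d5:-→d6:-→d7:-→d8:-→d9:-→d10:-→d11:-→d12:-→d13:-→d14:-→d15:-→d16:-→d17:-→d18:-→d19:-→d20:-→d21:H4→d22:-→d23:-→d24:H6  best=H6
  ? 27.130.48.1  path d0:-→d1:-→d2:-→d3:-→d4:-→d5:-→d6:-→d7:-→d8:-→d9:-→d10:-→d11:-→d12:-→d13:-→d14:-→d15:-→d16:-→d17:-→d18:-→d19:-→d20:-→d21:H4→d22:-→d23:-→d24:H6  best=H6
  add 0.0.0.0/0 -> H3 at depth 0
  add 64.0.0.0/2 -> H3 at depth 2
  - 27.130.48.0/21 clear@21
  ? 64.0.2.121  path d0:H3→d1:-→d2:H3  best=H3
  add 27.130.0.0/16 -> H6 at depth 16
  ? 27.130.0.2  path d0:H3→d1:-→d2:-→d3:-→d4:-→d5:-→d6:-→d7:-→d8:-→d9:-→d10:-→d11:-→d12:-→d13:-→d14:-→d15:-→d16:H6→d17:-→d18:-  best=H6
  add 27.130.0.0/16 -> H6 at depth 16
  ? 27.130.48.48  path d0:H3→d1:-→d2:-→d3:-→d4:-→d5:-→d6:-→d7:-→d8:-→d9:-→d10:-→d11:-→d12:-→d13:-→d14:-→d15:-→d16:H6→d17:-→d18:-→d19:-→d20:-→d21:-→d22:-→d23:-→d24:H6  best=H6
  ? 236.15.140.108  path d0:H3  best=H3
  add 70.176.224.0/20 -> H5 at depth 20
  ? 1.1.44.52  path d0:H3→d1:-→d2:-→d3:-  best=H3
  ? 27.130.0.14  path d0:H3→d1:-→d2:-→d3:-→d4:-→d5:-→d6:-→d7:-→d8:-→d9:-→d10:-→d11:-→d12:-→d13:-→d14:-→d15:-→d16:H6→d17:-→d18:-  best=H6
  add 27.130.48.0/24 -> H0 at depth 24
  ? 27.130.48.2  path d0:H3→d1:-→d2:-→d3:-→d4:-→d5:-→d6:-→d7:-→d8:-→d9:-→d10:-→d11:-→d12:-→d13:-→d14:-→d15:-→d16:H6→d17:-→d18:-→d19:-→d20:-→d21:-→d22:-→d23:-→d24:H0  best=H0
  ? 27.130.0.34  path d0:H3→d1:-→d2:-→d3:-→d4:-→d5:-→d6:-→d7:-→d8:-→d9:-→d10:-→d11:-→d12:-→d13:-→d14:-→d15:-→d16:H6→d17:-→d18:-  best=H6
  ? 27.130.0.206  path d0:H3→d1:-→d2:-→d3:-→d4:-→d5:-→d6:-→d7:-→d8:-→d9:-→d10:-→d11:-→d12:-→d13:-→d14:-→d15:-→d16:H6→d17:-→d18:-  best=H6
  ? 64.0.1.161  path d0:H3→d1:-→d2:H3→d3:-→d4:-→d5:-  best=H3
  add 27.0.0.0/8 -> H6 at depth 8
  ? 27.130.48.86  path d0:H3→d1:-→d2:-→d3:-→d4:-→d5:-→d6:-→d7:-→d8:H6→d9:-→d10:-→d11:-→d12:-→d13:-→d14:-→d15:-→d16:H6→d17:-→d18:-→d19:-→d20:-→d21:-→d22:-→d23:-→d24:H0  best=H0
  - 0.0.0.0/0 clear@0
  ? 27.130.0.102  path d0:-→d1:-→d2:-→d3:-→d4:-→d5:-→d6:-→d7:-→d8:H6→d9:-→d10:-→d11:-→d12:-→d13:-→d14:-→d15:-→d16:H6→d17:-→d18:-  best=H6
  ? 203.93.220.60  path d0:-  best=no-route
  add 0.0.0.0/0 -> H2 at depth 0
  - 70.176.224.0/20 clear@20
  add 70.176.0.0/12 -> H6 at depth 12
  add 27.130.0.0/16 -> H5 at depth 16
  ? 27.130.0.11  path d0:H2→d1:-→d2:-→d3:-→d4:-→d5:-→d6:-→d7:-→d8:H6→d9:-→d10:-→d11:-→d12:-→d13:-→d14:-→d15:-→d16:H5→d17:-→d18:-  best=H5
  add 70.176.0.0/16 -> H0 at depth 16
  add 27.130.48.0/20 -> H1 at depth 20
  - 27.130.48.0/24 clear@24
  - 70.176.0.0/16 clear@16

== LOOKUPS ==
["H6","H6","H3","H6","H6","H3","H3","H6","H0","H6","H6","H3","H0","H6","no-route","H5"]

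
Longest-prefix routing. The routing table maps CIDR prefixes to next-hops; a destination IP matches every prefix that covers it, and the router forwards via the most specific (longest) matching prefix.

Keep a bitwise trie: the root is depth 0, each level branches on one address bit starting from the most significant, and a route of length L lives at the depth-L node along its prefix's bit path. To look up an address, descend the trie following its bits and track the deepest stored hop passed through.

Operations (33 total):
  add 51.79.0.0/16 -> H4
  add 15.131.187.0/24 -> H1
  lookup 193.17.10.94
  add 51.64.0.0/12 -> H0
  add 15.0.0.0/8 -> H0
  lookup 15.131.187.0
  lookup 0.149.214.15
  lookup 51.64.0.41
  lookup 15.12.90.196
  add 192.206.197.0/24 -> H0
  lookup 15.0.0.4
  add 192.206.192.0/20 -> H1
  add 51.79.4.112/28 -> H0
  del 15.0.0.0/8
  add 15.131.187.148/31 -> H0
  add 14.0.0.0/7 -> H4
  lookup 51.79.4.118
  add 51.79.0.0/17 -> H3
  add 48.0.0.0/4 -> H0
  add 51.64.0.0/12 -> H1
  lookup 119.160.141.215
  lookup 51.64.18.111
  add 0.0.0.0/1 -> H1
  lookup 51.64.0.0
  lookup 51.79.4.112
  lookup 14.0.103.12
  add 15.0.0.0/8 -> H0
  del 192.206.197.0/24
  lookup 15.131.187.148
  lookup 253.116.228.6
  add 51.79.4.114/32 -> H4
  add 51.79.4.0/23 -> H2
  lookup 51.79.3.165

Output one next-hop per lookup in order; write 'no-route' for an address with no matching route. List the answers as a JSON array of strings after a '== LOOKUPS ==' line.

Apply in order:
  + 51.79.0.0/16 (H4) depth=16
  + 15.131.187.0/24 (H1) depth=24
  ? 193.17.10.94  path d0:-  best=no-route
  + 51.64.0.0/12 (H0) depth=12
  + 15.0.0.0/8 (H0) depth=8
  ? 15.131.187.0  path d0:-→d1:-→d2:-→d3:-→d4:-→d5:-→d6:-→d7:-→d8:H0→d9:-→d10:-→d11:-→d12:-→d13:-→d14:-→d15:-→d16:-→d17:-→d18:-→d19:-→d20:-→d21:-→d22:-→d23:-→d24:H1  best=H1
  ? 0.149.214.15  path d0:-→d1:-→d2:-→d3:-→d4:-  best=no-route
  ? 51.64.0.41  path d0:-→d1:-→d2:-→d3:-→d4:-→d5:-→d6:-→d7:-→d8:-→d9:-→d10:-→d11:-→d12:H0  best=H0
  ? 15.12.90.196  path d0:-→d1:-→d2:-→d3:-→d4:-→d5:-→d6:-→d7:-→d8:H0  best=H0
  + 192.206.197.0/24 (H0) depth=24
  ? 15.0.0.4  path d0:-→d1:-→d2:-→d3:-→d4:-→d5:-→d6:-→d7:-→d8:H0  best=H0
  + 192.206.192.0/20 (H1) depth=20
  + 51.79.4.112/28 (H0) depth=28
  del 15.0.0.0/8 (clear depth 8)
  + 15.131.187.148/31 (H0) depth=31
  + 14.0.0.0/7 (H4) depth=7
  ? 51.79.4.118  path d0:-→d1:-→d2:-→d3:-→d4:-→d5:-→d6:-→d7:-→d8:-→d9:-→d10:-→d11:-→d12:H0→d13:-→d14:-→d15:-→d16:H4→d17:-→d18:-→d19:-→d20:-→d21:-→d22:-→d23:-→d24:-→d25:-→d26:-→d27:-→d28:H0  best=H0
  + 51.79.0.0/17 (H3) depth=17
  + 48.0.0.0/4 (H0) depth=4
  + 51.64.0.0/12 (H1) depth=12
  ? 119.160.141.215  path d0:-→d1:-  best=no-route
  ? 51.64.18.111  path d0:-→d1:-→d2:-→d3:-→d4:H0→d5:-→d6:-→d7:-→d8:-→d9:-→d10:-→d11:-→d12:H1  best=H1
  + 0.0.0.0/1 (H1) depth=1
  ? 51.64.0.0  path d0:-→d1:H1→d2:-→d3:-→d4:H0→d5:-→d6:-→d7:-→d8:-→d9:-→d10:-→d11:-→d12:H1  best=H1
  ? 51.79.4.112  path d0:-→d1:H1→d2:-→d3:-→d4:H0→d5:-→d6:-→d7:-→d8:-→d9:-→d10:-→d11:-→d12:H1→d13:-→d14:-→d15:-→d16:H4→d17:H3→d18:-→d19:-→d20:-→d21:-→d22:-→d23:-→d24:-→d25:-→d26:-→d27:-→d28:H0  best=H0
  ? 14.0.103.12  path d0:-→d1:H1→d2:-→d3:-→d4:-→d5:-→d6:-→d7:H4  best=H4
  + 15.0.0.0/8 (H0) depth=8
  del 192.206.197.0/24 (clear depth 24)
  ? 15.131.187.148  path d0:-→d1:H1→d2:-→d3:-→d4:-→d5:-→d6:-→d7:H4→d8:H0→d9:-→d10:-→d11:-→d12:-→d13:-→d14:-→d15:-→d16:-→d17:-→d18:-→d19:-→d20:-→d21:-→d22:-→d23:-→d24:H1→d25:-→d26:-→d27:-→d28:-→d29:-→d30:-→d31:H0  best=H0
  ? 253.116.228.6  path d0:-→d1:-→d2:-  best=no-route
  + 51.79.4.114/32 (H4) depth=32
  + 51.79.4.0/23 (H2) depth=23
  ? 51.79.3.165  path d0:-→d1:H1→d2:-→d3:-→d4:H0→d5:-→d6:-→d7:-→d8:-→d9:-→d10:-→d11:-→d12:H1→d13:-→d14:-→d15:-→d16:H4→d17:H3→d18:-→d19:-→d20:-→d21:-  best=H3

== LOOKUPS ==
["no-route","H1","no-route","H0","H0","H0","H0","no-route","H1","H1","H0","H4","H0","no-route","H3"]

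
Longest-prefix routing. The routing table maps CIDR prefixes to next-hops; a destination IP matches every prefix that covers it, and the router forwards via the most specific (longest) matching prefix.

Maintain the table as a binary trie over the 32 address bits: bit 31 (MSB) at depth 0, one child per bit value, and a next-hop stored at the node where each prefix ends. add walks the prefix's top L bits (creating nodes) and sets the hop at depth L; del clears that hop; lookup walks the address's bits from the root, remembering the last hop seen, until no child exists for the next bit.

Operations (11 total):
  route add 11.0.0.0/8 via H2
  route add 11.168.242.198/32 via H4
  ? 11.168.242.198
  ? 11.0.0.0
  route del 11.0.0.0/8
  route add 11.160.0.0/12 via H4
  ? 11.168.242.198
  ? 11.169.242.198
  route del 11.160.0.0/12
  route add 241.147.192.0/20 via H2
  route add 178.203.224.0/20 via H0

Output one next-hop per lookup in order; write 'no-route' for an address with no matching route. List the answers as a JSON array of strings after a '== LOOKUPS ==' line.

Apply in order:
  + 11.0.0.0/8 (H2) depth=8
  + 11.168.242.198/32 (H4) depth=32
  lookup 11.168.242.198: bits 00001011101010001111001011000110 walk d0:-→d1:-→d2:-→d3:-→d4:-→d5:-→d6:-→d7:-→d8:H2→d9:-→d10:-→d11:-→d12:-→d13:-→d14:-→d15:-→d16:-→d17:-→d18:-→d19:-→d20:-→d21:-→d22:-→d23:-→d24:-→d25:-→d26:-→d27:-→d28:-→d29:-→d30:-→d31:-→d32:H4 -> H4
  lookup 11.0.0.0: bits 00001011 walk d0:-→d1:-→d2:-→d3:-→d4:-→d5:-→d6:-→d7:-→d8:H2 -> H2
  del 11.0.0.0/8 (clear depth 8)
  + 11.160.0.0/12 (H4) depth=12
  lookup 11.168.242.198: bits 00001011101010001111001011000110 walk d0:-→d1:-→d2:-→d3:-→d4:-→d5:-→d6:-→d7:-→d8:-→d9:-→d10:-→d11:-→d12:H4→d13:-→d14:-→d15:-→d16:-→d17:-→d18:-→d19:-→d20:-→d21:-→d22:-→d23:-→d24:-→d25:-→d26:-→d27:-→d28:-→d29:-→d30:-→d31:-→d32:H4 -> H4
  lookup 11.169.242.198: bits 000010111010100 walk d0:-→d1:-→d2:-→d3:-→d4:-→d5:-→d6:-→d7:-→d8:-→d9:-→d10:-→d11:-→d12:H4→d13:-→d14:-→d15:- -> H4
  del 11.160.0.0/12 (clear depth 12)
  + 241.147.192.0/20 (H2) depth=20
  + 178.203.224.0/20 (H0) depth=20

== LOOKUPS ==
["H4","H2","H4","H4"]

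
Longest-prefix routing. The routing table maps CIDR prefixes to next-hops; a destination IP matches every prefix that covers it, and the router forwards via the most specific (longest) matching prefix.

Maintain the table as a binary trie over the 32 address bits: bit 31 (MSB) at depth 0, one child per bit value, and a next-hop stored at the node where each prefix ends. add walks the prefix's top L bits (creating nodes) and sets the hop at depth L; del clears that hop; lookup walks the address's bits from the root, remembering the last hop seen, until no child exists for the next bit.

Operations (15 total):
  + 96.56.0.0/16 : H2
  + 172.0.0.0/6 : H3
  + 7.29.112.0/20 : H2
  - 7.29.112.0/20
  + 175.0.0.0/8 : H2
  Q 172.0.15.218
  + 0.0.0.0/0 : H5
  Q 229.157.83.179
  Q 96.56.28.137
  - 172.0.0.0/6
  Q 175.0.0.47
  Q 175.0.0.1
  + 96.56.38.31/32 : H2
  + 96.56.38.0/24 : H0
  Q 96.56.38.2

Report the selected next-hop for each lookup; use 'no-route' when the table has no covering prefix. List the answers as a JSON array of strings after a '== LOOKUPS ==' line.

Apply in order:
  + 96.56.0.0/16 (H2) depth=16
  + 172.0.0.0/6 (H3) depth=6
  + 7.29.112.0/20 (H2) depth=20
  del 7.29.112.0/20 (clear depth 20)
  + 175.0.0.0/8 (H2) depth=8
  ? 172.0.15.218  path d0:-→d1:-→d2:-→d3:-→d4:-→d5:-→d6:H3  best=H3
  + 0.0.0.0/0 (H5) depth=0
  ? 229.157.83.179  path d0:H5→d1:-  best=H5
  ? 96.56.28.137  path d0:H5→d1:-→d2:-→d3:-→d4:-→d5:-→d6:-→d7:-→d8:-→d9:-→d10:-→d11:-→d12:-→d13:-→d14:-→d15:-→d16:H2  best=H2
  del 172.0.0.0/6 (clear depth 6)
  ? 175.0.0.47  path d0:H5→d1:-→d2:-→d3:-→d4:-→d5:-→d6:-→d7:-→d8:H2  best=H2
  ? 175.0.0.1  path d0:H5→d1:-→d2:-→d3:-→d4:-→d5:-→d6:-→d7:-→d8:H2  best=H2
  + 96.56.38.31/32 (H2) depth=32
  + 96.56.38.0/24 (H0) depth=24
  ? 96.56.38.2  path d0:H5→d1:-→d2:-→d3:-→d4:-→d5:-→d6:-→d7:-→d8:-→d9:-→d10:-→d11:-→d12:-→d13:-→d14:-→d15:-→d16:H2→d17:-→d18:-→d19:-→d20:-→d21:-→d22:-→d23:-→d24:H0→d25:-→d26:-→d27:-  best=H0

== LOOKUPS ==
["H3","H5","H2","H2","H2","H0"]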